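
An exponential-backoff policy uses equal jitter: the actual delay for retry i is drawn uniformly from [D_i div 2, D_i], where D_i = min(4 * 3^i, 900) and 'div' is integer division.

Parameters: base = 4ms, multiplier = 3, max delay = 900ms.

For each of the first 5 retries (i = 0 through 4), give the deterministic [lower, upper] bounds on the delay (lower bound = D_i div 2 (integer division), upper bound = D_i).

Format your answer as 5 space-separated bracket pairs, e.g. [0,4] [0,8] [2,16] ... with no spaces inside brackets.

Answer: [2,4] [6,12] [18,36] [54,108] [162,324]

Derivation:
Computing bounds per retry:
  i=0: D_i=min(4*3^0,900)=4, bounds=[2,4]
  i=1: D_i=min(4*3^1,900)=12, bounds=[6,12]
  i=2: D_i=min(4*3^2,900)=36, bounds=[18,36]
  i=3: D_i=min(4*3^3,900)=108, bounds=[54,108]
  i=4: D_i=min(4*3^4,900)=324, bounds=[162,324]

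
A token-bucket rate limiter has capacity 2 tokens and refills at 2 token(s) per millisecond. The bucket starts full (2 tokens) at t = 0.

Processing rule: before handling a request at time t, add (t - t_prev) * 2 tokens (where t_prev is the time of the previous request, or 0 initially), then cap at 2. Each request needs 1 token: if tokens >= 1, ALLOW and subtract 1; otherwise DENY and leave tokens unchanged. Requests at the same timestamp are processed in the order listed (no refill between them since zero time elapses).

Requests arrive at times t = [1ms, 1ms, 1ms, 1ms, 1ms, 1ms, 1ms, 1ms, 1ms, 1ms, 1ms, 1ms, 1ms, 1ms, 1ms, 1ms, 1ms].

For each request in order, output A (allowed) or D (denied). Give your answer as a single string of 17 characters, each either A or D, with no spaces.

Answer: AADDDDDDDDDDDDDDD

Derivation:
Simulating step by step:
  req#1 t=1ms: ALLOW
  req#2 t=1ms: ALLOW
  req#3 t=1ms: DENY
  req#4 t=1ms: DENY
  req#5 t=1ms: DENY
  req#6 t=1ms: DENY
  req#7 t=1ms: DENY
  req#8 t=1ms: DENY
  req#9 t=1ms: DENY
  req#10 t=1ms: DENY
  req#11 t=1ms: DENY
  req#12 t=1ms: DENY
  req#13 t=1ms: DENY
  req#14 t=1ms: DENY
  req#15 t=1ms: DENY
  req#16 t=1ms: DENY
  req#17 t=1ms: DENY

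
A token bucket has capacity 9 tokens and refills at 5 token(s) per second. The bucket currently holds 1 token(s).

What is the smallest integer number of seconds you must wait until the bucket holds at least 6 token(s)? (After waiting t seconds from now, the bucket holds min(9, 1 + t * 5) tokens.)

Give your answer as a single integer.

Answer: 1

Derivation:
Need 1 + t * 5 >= 6, so t >= 5/5.
Smallest integer t = ceil(5/5) = 1.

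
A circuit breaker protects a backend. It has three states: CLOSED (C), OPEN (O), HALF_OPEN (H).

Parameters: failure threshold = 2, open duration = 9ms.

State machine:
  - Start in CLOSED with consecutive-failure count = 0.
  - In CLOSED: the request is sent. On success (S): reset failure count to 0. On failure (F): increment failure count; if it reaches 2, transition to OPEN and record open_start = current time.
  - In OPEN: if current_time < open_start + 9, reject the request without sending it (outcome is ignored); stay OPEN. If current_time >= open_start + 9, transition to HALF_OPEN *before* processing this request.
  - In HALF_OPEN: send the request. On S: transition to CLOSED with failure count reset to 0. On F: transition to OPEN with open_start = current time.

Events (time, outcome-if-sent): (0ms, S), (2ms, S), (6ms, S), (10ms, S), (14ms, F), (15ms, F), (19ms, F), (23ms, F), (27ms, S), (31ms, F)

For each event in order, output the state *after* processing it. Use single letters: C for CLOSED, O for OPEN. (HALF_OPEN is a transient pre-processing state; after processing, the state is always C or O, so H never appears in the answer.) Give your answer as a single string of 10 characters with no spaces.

State after each event:
  event#1 t=0ms outcome=S: state=CLOSED
  event#2 t=2ms outcome=S: state=CLOSED
  event#3 t=6ms outcome=S: state=CLOSED
  event#4 t=10ms outcome=S: state=CLOSED
  event#5 t=14ms outcome=F: state=CLOSED
  event#6 t=15ms outcome=F: state=OPEN
  event#7 t=19ms outcome=F: state=OPEN
  event#8 t=23ms outcome=F: state=OPEN
  event#9 t=27ms outcome=S: state=CLOSED
  event#10 t=31ms outcome=F: state=CLOSED

Answer: CCCCCOOOCC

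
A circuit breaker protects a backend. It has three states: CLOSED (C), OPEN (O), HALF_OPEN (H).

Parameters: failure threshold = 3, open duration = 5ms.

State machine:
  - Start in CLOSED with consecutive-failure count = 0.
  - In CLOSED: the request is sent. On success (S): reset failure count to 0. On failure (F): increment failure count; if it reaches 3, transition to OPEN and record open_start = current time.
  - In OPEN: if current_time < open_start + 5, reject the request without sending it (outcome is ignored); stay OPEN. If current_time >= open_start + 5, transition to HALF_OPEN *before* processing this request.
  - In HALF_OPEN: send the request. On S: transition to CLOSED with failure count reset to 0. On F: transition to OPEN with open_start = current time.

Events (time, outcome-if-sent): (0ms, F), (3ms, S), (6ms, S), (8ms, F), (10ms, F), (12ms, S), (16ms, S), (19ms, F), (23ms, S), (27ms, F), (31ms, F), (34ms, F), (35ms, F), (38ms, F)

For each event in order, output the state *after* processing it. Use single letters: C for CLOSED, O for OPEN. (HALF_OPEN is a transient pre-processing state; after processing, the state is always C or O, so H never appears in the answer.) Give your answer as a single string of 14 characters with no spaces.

State after each event:
  event#1 t=0ms outcome=F: state=CLOSED
  event#2 t=3ms outcome=S: state=CLOSED
  event#3 t=6ms outcome=S: state=CLOSED
  event#4 t=8ms outcome=F: state=CLOSED
  event#5 t=10ms outcome=F: state=CLOSED
  event#6 t=12ms outcome=S: state=CLOSED
  event#7 t=16ms outcome=S: state=CLOSED
  event#8 t=19ms outcome=F: state=CLOSED
  event#9 t=23ms outcome=S: state=CLOSED
  event#10 t=27ms outcome=F: state=CLOSED
  event#11 t=31ms outcome=F: state=CLOSED
  event#12 t=34ms outcome=F: state=OPEN
  event#13 t=35ms outcome=F: state=OPEN
  event#14 t=38ms outcome=F: state=OPEN

Answer: CCCCCCCCCCCOOO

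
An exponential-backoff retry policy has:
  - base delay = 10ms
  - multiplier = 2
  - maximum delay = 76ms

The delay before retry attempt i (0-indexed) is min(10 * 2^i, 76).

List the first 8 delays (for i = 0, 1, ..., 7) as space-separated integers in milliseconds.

Computing each delay:
  i=0: min(10*2^0, 76) = 10
  i=1: min(10*2^1, 76) = 20
  i=2: min(10*2^2, 76) = 40
  i=3: min(10*2^3, 76) = 76
  i=4: min(10*2^4, 76) = 76
  i=5: min(10*2^5, 76) = 76
  i=6: min(10*2^6, 76) = 76
  i=7: min(10*2^7, 76) = 76

Answer: 10 20 40 76 76 76 76 76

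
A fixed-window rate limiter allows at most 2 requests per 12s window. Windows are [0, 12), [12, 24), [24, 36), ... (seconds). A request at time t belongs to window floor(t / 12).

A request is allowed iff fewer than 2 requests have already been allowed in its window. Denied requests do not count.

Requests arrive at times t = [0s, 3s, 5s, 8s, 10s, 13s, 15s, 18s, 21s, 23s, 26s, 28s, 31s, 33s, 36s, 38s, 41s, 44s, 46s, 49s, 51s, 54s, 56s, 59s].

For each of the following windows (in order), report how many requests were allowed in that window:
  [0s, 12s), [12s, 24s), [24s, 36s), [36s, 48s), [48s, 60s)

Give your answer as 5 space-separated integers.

Answer: 2 2 2 2 2

Derivation:
Processing requests:
  req#1 t=0s (window 0): ALLOW
  req#2 t=3s (window 0): ALLOW
  req#3 t=5s (window 0): DENY
  req#4 t=8s (window 0): DENY
  req#5 t=10s (window 0): DENY
  req#6 t=13s (window 1): ALLOW
  req#7 t=15s (window 1): ALLOW
  req#8 t=18s (window 1): DENY
  req#9 t=21s (window 1): DENY
  req#10 t=23s (window 1): DENY
  req#11 t=26s (window 2): ALLOW
  req#12 t=28s (window 2): ALLOW
  req#13 t=31s (window 2): DENY
  req#14 t=33s (window 2): DENY
  req#15 t=36s (window 3): ALLOW
  req#16 t=38s (window 3): ALLOW
  req#17 t=41s (window 3): DENY
  req#18 t=44s (window 3): DENY
  req#19 t=46s (window 3): DENY
  req#20 t=49s (window 4): ALLOW
  req#21 t=51s (window 4): ALLOW
  req#22 t=54s (window 4): DENY
  req#23 t=56s (window 4): DENY
  req#24 t=59s (window 4): DENY

Allowed counts by window: 2 2 2 2 2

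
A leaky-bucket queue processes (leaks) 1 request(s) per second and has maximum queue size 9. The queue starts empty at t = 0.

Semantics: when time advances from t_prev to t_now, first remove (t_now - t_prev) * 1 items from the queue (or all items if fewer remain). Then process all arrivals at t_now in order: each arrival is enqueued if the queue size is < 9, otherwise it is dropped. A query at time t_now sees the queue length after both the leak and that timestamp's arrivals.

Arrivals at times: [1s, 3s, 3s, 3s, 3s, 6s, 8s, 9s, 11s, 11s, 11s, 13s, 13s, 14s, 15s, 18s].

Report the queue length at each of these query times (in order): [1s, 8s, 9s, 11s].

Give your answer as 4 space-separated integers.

Queue lengths at query times:
  query t=1s: backlog = 1
  query t=8s: backlog = 1
  query t=9s: backlog = 1
  query t=11s: backlog = 3

Answer: 1 1 1 3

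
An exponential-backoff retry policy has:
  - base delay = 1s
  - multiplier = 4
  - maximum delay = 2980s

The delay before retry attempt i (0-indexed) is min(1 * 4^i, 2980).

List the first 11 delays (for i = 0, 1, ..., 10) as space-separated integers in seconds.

Computing each delay:
  i=0: min(1*4^0, 2980) = 1
  i=1: min(1*4^1, 2980) = 4
  i=2: min(1*4^2, 2980) = 16
  i=3: min(1*4^3, 2980) = 64
  i=4: min(1*4^4, 2980) = 256
  i=5: min(1*4^5, 2980) = 1024
  i=6: min(1*4^6, 2980) = 2980
  i=7: min(1*4^7, 2980) = 2980
  i=8: min(1*4^8, 2980) = 2980
  i=9: min(1*4^9, 2980) = 2980
  i=10: min(1*4^10, 2980) = 2980

Answer: 1 4 16 64 256 1024 2980 2980 2980 2980 2980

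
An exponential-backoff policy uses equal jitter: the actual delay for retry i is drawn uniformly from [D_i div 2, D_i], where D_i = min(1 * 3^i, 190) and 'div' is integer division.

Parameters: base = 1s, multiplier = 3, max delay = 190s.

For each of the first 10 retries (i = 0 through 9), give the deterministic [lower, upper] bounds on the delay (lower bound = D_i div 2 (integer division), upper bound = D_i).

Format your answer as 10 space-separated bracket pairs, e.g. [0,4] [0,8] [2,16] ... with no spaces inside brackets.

Answer: [0,1] [1,3] [4,9] [13,27] [40,81] [95,190] [95,190] [95,190] [95,190] [95,190]

Derivation:
Computing bounds per retry:
  i=0: D_i=min(1*3^0,190)=1, bounds=[0,1]
  i=1: D_i=min(1*3^1,190)=3, bounds=[1,3]
  i=2: D_i=min(1*3^2,190)=9, bounds=[4,9]
  i=3: D_i=min(1*3^3,190)=27, bounds=[13,27]
  i=4: D_i=min(1*3^4,190)=81, bounds=[40,81]
  i=5: D_i=min(1*3^5,190)=190, bounds=[95,190]
  i=6: D_i=min(1*3^6,190)=190, bounds=[95,190]
  i=7: D_i=min(1*3^7,190)=190, bounds=[95,190]
  i=8: D_i=min(1*3^8,190)=190, bounds=[95,190]
  i=9: D_i=min(1*3^9,190)=190, bounds=[95,190]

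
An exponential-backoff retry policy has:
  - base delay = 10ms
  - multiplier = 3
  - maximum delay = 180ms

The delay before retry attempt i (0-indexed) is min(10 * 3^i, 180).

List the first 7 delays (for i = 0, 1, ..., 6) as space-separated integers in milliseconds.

Answer: 10 30 90 180 180 180 180

Derivation:
Computing each delay:
  i=0: min(10*3^0, 180) = 10
  i=1: min(10*3^1, 180) = 30
  i=2: min(10*3^2, 180) = 90
  i=3: min(10*3^3, 180) = 180
  i=4: min(10*3^4, 180) = 180
  i=5: min(10*3^5, 180) = 180
  i=6: min(10*3^6, 180) = 180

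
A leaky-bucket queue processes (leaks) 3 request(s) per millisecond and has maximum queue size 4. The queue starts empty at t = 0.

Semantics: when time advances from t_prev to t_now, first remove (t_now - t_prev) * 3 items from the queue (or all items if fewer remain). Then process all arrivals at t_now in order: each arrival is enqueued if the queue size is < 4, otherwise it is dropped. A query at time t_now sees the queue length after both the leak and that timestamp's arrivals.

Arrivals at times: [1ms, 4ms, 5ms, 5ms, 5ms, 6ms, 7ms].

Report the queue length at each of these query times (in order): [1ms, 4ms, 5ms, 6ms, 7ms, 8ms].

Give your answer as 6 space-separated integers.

Queue lengths at query times:
  query t=1ms: backlog = 1
  query t=4ms: backlog = 1
  query t=5ms: backlog = 3
  query t=6ms: backlog = 1
  query t=7ms: backlog = 1
  query t=8ms: backlog = 0

Answer: 1 1 3 1 1 0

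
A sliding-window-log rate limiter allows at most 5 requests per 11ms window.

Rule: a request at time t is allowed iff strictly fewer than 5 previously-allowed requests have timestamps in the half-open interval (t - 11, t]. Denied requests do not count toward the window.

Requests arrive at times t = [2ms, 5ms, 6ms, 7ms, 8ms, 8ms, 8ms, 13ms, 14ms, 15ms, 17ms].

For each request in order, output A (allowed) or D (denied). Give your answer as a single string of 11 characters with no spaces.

Answer: AAAAADDADDA

Derivation:
Tracking allowed requests in the window:
  req#1 t=2ms: ALLOW
  req#2 t=5ms: ALLOW
  req#3 t=6ms: ALLOW
  req#4 t=7ms: ALLOW
  req#5 t=8ms: ALLOW
  req#6 t=8ms: DENY
  req#7 t=8ms: DENY
  req#8 t=13ms: ALLOW
  req#9 t=14ms: DENY
  req#10 t=15ms: DENY
  req#11 t=17ms: ALLOW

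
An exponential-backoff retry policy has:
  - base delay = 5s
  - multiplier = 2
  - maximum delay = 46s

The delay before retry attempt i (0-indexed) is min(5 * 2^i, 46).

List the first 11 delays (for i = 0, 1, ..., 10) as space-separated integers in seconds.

Answer: 5 10 20 40 46 46 46 46 46 46 46

Derivation:
Computing each delay:
  i=0: min(5*2^0, 46) = 5
  i=1: min(5*2^1, 46) = 10
  i=2: min(5*2^2, 46) = 20
  i=3: min(5*2^3, 46) = 40
  i=4: min(5*2^4, 46) = 46
  i=5: min(5*2^5, 46) = 46
  i=6: min(5*2^6, 46) = 46
  i=7: min(5*2^7, 46) = 46
  i=8: min(5*2^8, 46) = 46
  i=9: min(5*2^9, 46) = 46
  i=10: min(5*2^10, 46) = 46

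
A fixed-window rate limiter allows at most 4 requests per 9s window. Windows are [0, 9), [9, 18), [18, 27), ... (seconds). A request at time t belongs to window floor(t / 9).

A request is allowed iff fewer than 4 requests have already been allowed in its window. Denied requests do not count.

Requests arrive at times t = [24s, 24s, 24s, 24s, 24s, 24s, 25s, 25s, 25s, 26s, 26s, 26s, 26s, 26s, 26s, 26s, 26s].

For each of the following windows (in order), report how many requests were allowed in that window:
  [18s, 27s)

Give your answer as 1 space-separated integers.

Processing requests:
  req#1 t=24s (window 2): ALLOW
  req#2 t=24s (window 2): ALLOW
  req#3 t=24s (window 2): ALLOW
  req#4 t=24s (window 2): ALLOW
  req#5 t=24s (window 2): DENY
  req#6 t=24s (window 2): DENY
  req#7 t=25s (window 2): DENY
  req#8 t=25s (window 2): DENY
  req#9 t=25s (window 2): DENY
  req#10 t=26s (window 2): DENY
  req#11 t=26s (window 2): DENY
  req#12 t=26s (window 2): DENY
  req#13 t=26s (window 2): DENY
  req#14 t=26s (window 2): DENY
  req#15 t=26s (window 2): DENY
  req#16 t=26s (window 2): DENY
  req#17 t=26s (window 2): DENY

Allowed counts by window: 4

Answer: 4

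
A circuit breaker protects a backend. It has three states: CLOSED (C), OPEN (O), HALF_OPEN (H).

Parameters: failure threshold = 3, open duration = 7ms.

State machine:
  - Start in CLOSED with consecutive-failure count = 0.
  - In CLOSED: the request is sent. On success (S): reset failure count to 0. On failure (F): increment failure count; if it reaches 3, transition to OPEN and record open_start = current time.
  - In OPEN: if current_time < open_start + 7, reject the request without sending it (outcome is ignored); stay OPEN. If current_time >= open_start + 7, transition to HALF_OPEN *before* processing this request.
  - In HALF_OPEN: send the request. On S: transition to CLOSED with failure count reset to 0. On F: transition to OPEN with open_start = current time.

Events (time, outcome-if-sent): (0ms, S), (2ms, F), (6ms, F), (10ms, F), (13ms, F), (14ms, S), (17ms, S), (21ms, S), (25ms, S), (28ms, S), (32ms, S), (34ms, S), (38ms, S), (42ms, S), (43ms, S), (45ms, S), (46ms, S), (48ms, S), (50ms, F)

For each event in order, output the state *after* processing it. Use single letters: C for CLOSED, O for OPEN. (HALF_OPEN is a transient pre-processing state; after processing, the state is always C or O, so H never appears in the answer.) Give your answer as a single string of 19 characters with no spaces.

State after each event:
  event#1 t=0ms outcome=S: state=CLOSED
  event#2 t=2ms outcome=F: state=CLOSED
  event#3 t=6ms outcome=F: state=CLOSED
  event#4 t=10ms outcome=F: state=OPEN
  event#5 t=13ms outcome=F: state=OPEN
  event#6 t=14ms outcome=S: state=OPEN
  event#7 t=17ms outcome=S: state=CLOSED
  event#8 t=21ms outcome=S: state=CLOSED
  event#9 t=25ms outcome=S: state=CLOSED
  event#10 t=28ms outcome=S: state=CLOSED
  event#11 t=32ms outcome=S: state=CLOSED
  event#12 t=34ms outcome=S: state=CLOSED
  event#13 t=38ms outcome=S: state=CLOSED
  event#14 t=42ms outcome=S: state=CLOSED
  event#15 t=43ms outcome=S: state=CLOSED
  event#16 t=45ms outcome=S: state=CLOSED
  event#17 t=46ms outcome=S: state=CLOSED
  event#18 t=48ms outcome=S: state=CLOSED
  event#19 t=50ms outcome=F: state=CLOSED

Answer: CCCOOOCCCCCCCCCCCCC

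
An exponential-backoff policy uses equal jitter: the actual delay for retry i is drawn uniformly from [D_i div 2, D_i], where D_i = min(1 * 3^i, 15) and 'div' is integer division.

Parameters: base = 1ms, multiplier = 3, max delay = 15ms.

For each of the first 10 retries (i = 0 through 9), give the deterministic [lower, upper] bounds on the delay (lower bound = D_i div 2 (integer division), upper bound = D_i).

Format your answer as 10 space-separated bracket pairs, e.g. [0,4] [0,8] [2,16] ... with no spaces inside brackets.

Answer: [0,1] [1,3] [4,9] [7,15] [7,15] [7,15] [7,15] [7,15] [7,15] [7,15]

Derivation:
Computing bounds per retry:
  i=0: D_i=min(1*3^0,15)=1, bounds=[0,1]
  i=1: D_i=min(1*3^1,15)=3, bounds=[1,3]
  i=2: D_i=min(1*3^2,15)=9, bounds=[4,9]
  i=3: D_i=min(1*3^3,15)=15, bounds=[7,15]
  i=4: D_i=min(1*3^4,15)=15, bounds=[7,15]
  i=5: D_i=min(1*3^5,15)=15, bounds=[7,15]
  i=6: D_i=min(1*3^6,15)=15, bounds=[7,15]
  i=7: D_i=min(1*3^7,15)=15, bounds=[7,15]
  i=8: D_i=min(1*3^8,15)=15, bounds=[7,15]
  i=9: D_i=min(1*3^9,15)=15, bounds=[7,15]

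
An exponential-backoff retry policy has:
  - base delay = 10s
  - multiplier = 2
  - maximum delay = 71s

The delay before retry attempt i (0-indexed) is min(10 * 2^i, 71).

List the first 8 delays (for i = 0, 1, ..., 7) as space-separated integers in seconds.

Answer: 10 20 40 71 71 71 71 71

Derivation:
Computing each delay:
  i=0: min(10*2^0, 71) = 10
  i=1: min(10*2^1, 71) = 20
  i=2: min(10*2^2, 71) = 40
  i=3: min(10*2^3, 71) = 71
  i=4: min(10*2^4, 71) = 71
  i=5: min(10*2^5, 71) = 71
  i=6: min(10*2^6, 71) = 71
  i=7: min(10*2^7, 71) = 71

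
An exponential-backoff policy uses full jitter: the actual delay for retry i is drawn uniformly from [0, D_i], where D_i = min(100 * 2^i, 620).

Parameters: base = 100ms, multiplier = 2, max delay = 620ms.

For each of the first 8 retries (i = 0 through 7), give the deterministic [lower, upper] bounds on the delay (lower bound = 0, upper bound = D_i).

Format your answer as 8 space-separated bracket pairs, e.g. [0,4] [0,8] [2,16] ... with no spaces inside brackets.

Computing bounds per retry:
  i=0: D_i=min(100*2^0,620)=100, bounds=[0,100]
  i=1: D_i=min(100*2^1,620)=200, bounds=[0,200]
  i=2: D_i=min(100*2^2,620)=400, bounds=[0,400]
  i=3: D_i=min(100*2^3,620)=620, bounds=[0,620]
  i=4: D_i=min(100*2^4,620)=620, bounds=[0,620]
  i=5: D_i=min(100*2^5,620)=620, bounds=[0,620]
  i=6: D_i=min(100*2^6,620)=620, bounds=[0,620]
  i=7: D_i=min(100*2^7,620)=620, bounds=[0,620]

Answer: [0,100] [0,200] [0,400] [0,620] [0,620] [0,620] [0,620] [0,620]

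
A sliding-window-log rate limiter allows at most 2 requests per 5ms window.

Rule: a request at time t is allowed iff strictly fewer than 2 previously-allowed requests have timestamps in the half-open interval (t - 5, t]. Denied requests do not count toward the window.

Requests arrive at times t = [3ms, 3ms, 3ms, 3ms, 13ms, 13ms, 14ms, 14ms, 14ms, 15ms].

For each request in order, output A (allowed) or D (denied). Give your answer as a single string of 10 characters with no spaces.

Answer: AADDAADDDD

Derivation:
Tracking allowed requests in the window:
  req#1 t=3ms: ALLOW
  req#2 t=3ms: ALLOW
  req#3 t=3ms: DENY
  req#4 t=3ms: DENY
  req#5 t=13ms: ALLOW
  req#6 t=13ms: ALLOW
  req#7 t=14ms: DENY
  req#8 t=14ms: DENY
  req#9 t=14ms: DENY
  req#10 t=15ms: DENY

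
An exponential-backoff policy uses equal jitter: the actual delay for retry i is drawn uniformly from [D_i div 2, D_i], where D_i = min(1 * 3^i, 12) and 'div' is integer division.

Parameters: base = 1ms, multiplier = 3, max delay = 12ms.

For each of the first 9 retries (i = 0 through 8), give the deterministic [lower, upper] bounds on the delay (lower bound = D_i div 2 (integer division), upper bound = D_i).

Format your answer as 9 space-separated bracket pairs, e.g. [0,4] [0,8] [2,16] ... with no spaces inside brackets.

Answer: [0,1] [1,3] [4,9] [6,12] [6,12] [6,12] [6,12] [6,12] [6,12]

Derivation:
Computing bounds per retry:
  i=0: D_i=min(1*3^0,12)=1, bounds=[0,1]
  i=1: D_i=min(1*3^1,12)=3, bounds=[1,3]
  i=2: D_i=min(1*3^2,12)=9, bounds=[4,9]
  i=3: D_i=min(1*3^3,12)=12, bounds=[6,12]
  i=4: D_i=min(1*3^4,12)=12, bounds=[6,12]
  i=5: D_i=min(1*3^5,12)=12, bounds=[6,12]
  i=6: D_i=min(1*3^6,12)=12, bounds=[6,12]
  i=7: D_i=min(1*3^7,12)=12, bounds=[6,12]
  i=8: D_i=min(1*3^8,12)=12, bounds=[6,12]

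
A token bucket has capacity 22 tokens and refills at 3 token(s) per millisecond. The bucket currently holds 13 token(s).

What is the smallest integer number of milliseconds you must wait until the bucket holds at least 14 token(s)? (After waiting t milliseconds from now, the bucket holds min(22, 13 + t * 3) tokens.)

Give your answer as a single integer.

Answer: 1

Derivation:
Need 13 + t * 3 >= 14, so t >= 1/3.
Smallest integer t = ceil(1/3) = 1.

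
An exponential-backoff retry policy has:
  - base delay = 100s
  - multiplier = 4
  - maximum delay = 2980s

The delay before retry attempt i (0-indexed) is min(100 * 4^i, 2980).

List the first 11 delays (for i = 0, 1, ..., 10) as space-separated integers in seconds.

Computing each delay:
  i=0: min(100*4^0, 2980) = 100
  i=1: min(100*4^1, 2980) = 400
  i=2: min(100*4^2, 2980) = 1600
  i=3: min(100*4^3, 2980) = 2980
  i=4: min(100*4^4, 2980) = 2980
  i=5: min(100*4^5, 2980) = 2980
  i=6: min(100*4^6, 2980) = 2980
  i=7: min(100*4^7, 2980) = 2980
  i=8: min(100*4^8, 2980) = 2980
  i=9: min(100*4^9, 2980) = 2980
  i=10: min(100*4^10, 2980) = 2980

Answer: 100 400 1600 2980 2980 2980 2980 2980 2980 2980 2980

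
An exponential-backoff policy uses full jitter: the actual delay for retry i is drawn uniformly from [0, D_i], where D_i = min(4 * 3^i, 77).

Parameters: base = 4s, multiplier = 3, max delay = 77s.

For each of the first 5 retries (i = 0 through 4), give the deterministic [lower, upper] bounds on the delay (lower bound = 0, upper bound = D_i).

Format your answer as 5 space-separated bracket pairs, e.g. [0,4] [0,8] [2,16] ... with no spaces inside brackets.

Computing bounds per retry:
  i=0: D_i=min(4*3^0,77)=4, bounds=[0,4]
  i=1: D_i=min(4*3^1,77)=12, bounds=[0,12]
  i=2: D_i=min(4*3^2,77)=36, bounds=[0,36]
  i=3: D_i=min(4*3^3,77)=77, bounds=[0,77]
  i=4: D_i=min(4*3^4,77)=77, bounds=[0,77]

Answer: [0,4] [0,12] [0,36] [0,77] [0,77]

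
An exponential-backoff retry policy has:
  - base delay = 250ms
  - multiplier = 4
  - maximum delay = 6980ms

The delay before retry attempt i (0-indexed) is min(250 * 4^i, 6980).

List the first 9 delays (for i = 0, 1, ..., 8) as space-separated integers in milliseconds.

Answer: 250 1000 4000 6980 6980 6980 6980 6980 6980

Derivation:
Computing each delay:
  i=0: min(250*4^0, 6980) = 250
  i=1: min(250*4^1, 6980) = 1000
  i=2: min(250*4^2, 6980) = 4000
  i=3: min(250*4^3, 6980) = 6980
  i=4: min(250*4^4, 6980) = 6980
  i=5: min(250*4^5, 6980) = 6980
  i=6: min(250*4^6, 6980) = 6980
  i=7: min(250*4^7, 6980) = 6980
  i=8: min(250*4^8, 6980) = 6980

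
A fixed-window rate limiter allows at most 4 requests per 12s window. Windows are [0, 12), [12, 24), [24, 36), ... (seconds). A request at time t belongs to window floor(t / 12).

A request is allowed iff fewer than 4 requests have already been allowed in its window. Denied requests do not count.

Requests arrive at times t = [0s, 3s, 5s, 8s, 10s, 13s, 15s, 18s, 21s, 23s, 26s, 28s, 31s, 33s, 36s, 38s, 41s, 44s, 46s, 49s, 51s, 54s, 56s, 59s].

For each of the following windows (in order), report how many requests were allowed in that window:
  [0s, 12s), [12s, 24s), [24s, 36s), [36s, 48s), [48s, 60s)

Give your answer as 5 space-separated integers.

Processing requests:
  req#1 t=0s (window 0): ALLOW
  req#2 t=3s (window 0): ALLOW
  req#3 t=5s (window 0): ALLOW
  req#4 t=8s (window 0): ALLOW
  req#5 t=10s (window 0): DENY
  req#6 t=13s (window 1): ALLOW
  req#7 t=15s (window 1): ALLOW
  req#8 t=18s (window 1): ALLOW
  req#9 t=21s (window 1): ALLOW
  req#10 t=23s (window 1): DENY
  req#11 t=26s (window 2): ALLOW
  req#12 t=28s (window 2): ALLOW
  req#13 t=31s (window 2): ALLOW
  req#14 t=33s (window 2): ALLOW
  req#15 t=36s (window 3): ALLOW
  req#16 t=38s (window 3): ALLOW
  req#17 t=41s (window 3): ALLOW
  req#18 t=44s (window 3): ALLOW
  req#19 t=46s (window 3): DENY
  req#20 t=49s (window 4): ALLOW
  req#21 t=51s (window 4): ALLOW
  req#22 t=54s (window 4): ALLOW
  req#23 t=56s (window 4): ALLOW
  req#24 t=59s (window 4): DENY

Allowed counts by window: 4 4 4 4 4

Answer: 4 4 4 4 4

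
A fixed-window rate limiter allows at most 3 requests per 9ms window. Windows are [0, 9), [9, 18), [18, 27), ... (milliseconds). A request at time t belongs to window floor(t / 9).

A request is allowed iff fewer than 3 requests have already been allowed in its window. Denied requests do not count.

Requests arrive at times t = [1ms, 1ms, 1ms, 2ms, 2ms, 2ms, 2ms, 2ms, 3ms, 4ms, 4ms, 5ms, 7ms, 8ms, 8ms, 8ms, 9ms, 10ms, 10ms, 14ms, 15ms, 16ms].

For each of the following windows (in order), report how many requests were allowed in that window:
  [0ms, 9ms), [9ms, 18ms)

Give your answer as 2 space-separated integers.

Answer: 3 3

Derivation:
Processing requests:
  req#1 t=1ms (window 0): ALLOW
  req#2 t=1ms (window 0): ALLOW
  req#3 t=1ms (window 0): ALLOW
  req#4 t=2ms (window 0): DENY
  req#5 t=2ms (window 0): DENY
  req#6 t=2ms (window 0): DENY
  req#7 t=2ms (window 0): DENY
  req#8 t=2ms (window 0): DENY
  req#9 t=3ms (window 0): DENY
  req#10 t=4ms (window 0): DENY
  req#11 t=4ms (window 0): DENY
  req#12 t=5ms (window 0): DENY
  req#13 t=7ms (window 0): DENY
  req#14 t=8ms (window 0): DENY
  req#15 t=8ms (window 0): DENY
  req#16 t=8ms (window 0): DENY
  req#17 t=9ms (window 1): ALLOW
  req#18 t=10ms (window 1): ALLOW
  req#19 t=10ms (window 1): ALLOW
  req#20 t=14ms (window 1): DENY
  req#21 t=15ms (window 1): DENY
  req#22 t=16ms (window 1): DENY

Allowed counts by window: 3 3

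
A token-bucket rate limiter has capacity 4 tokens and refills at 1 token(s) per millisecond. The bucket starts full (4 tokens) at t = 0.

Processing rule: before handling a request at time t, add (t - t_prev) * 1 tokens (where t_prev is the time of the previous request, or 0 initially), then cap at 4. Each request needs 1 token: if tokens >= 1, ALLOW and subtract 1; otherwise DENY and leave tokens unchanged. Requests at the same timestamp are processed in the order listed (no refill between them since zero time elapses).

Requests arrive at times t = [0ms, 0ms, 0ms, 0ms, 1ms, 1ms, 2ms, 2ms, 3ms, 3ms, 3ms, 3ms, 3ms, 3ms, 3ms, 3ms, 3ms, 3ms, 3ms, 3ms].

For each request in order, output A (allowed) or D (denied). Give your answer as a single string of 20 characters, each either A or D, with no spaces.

Answer: AAAAADADADDDDDDDDDDD

Derivation:
Simulating step by step:
  req#1 t=0ms: ALLOW
  req#2 t=0ms: ALLOW
  req#3 t=0ms: ALLOW
  req#4 t=0ms: ALLOW
  req#5 t=1ms: ALLOW
  req#6 t=1ms: DENY
  req#7 t=2ms: ALLOW
  req#8 t=2ms: DENY
  req#9 t=3ms: ALLOW
  req#10 t=3ms: DENY
  req#11 t=3ms: DENY
  req#12 t=3ms: DENY
  req#13 t=3ms: DENY
  req#14 t=3ms: DENY
  req#15 t=3ms: DENY
  req#16 t=3ms: DENY
  req#17 t=3ms: DENY
  req#18 t=3ms: DENY
  req#19 t=3ms: DENY
  req#20 t=3ms: DENY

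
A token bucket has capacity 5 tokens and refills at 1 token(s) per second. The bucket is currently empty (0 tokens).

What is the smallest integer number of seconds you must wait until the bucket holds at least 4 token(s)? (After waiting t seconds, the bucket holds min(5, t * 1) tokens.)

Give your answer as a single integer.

Need t * 1 >= 4, so t >= 4/1.
Smallest integer t = ceil(4/1) = 4.

Answer: 4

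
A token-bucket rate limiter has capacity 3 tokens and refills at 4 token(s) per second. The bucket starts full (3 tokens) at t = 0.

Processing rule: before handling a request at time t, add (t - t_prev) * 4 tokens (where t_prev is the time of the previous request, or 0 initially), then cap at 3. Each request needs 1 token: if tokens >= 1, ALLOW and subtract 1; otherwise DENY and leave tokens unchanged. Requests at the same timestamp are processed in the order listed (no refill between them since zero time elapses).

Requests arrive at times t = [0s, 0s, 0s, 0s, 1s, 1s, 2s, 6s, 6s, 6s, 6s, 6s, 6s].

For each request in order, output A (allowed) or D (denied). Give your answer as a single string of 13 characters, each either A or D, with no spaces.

Simulating step by step:
  req#1 t=0s: ALLOW
  req#2 t=0s: ALLOW
  req#3 t=0s: ALLOW
  req#4 t=0s: DENY
  req#5 t=1s: ALLOW
  req#6 t=1s: ALLOW
  req#7 t=2s: ALLOW
  req#8 t=6s: ALLOW
  req#9 t=6s: ALLOW
  req#10 t=6s: ALLOW
  req#11 t=6s: DENY
  req#12 t=6s: DENY
  req#13 t=6s: DENY

Answer: AAADAAAAAADDD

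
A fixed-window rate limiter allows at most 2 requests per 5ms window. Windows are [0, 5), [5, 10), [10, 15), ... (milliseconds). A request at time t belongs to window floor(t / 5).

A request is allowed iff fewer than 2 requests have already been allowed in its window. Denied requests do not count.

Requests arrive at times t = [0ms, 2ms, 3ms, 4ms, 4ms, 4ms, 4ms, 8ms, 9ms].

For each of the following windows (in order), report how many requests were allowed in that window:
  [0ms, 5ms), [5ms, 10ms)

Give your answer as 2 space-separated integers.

Answer: 2 2

Derivation:
Processing requests:
  req#1 t=0ms (window 0): ALLOW
  req#2 t=2ms (window 0): ALLOW
  req#3 t=3ms (window 0): DENY
  req#4 t=4ms (window 0): DENY
  req#5 t=4ms (window 0): DENY
  req#6 t=4ms (window 0): DENY
  req#7 t=4ms (window 0): DENY
  req#8 t=8ms (window 1): ALLOW
  req#9 t=9ms (window 1): ALLOW

Allowed counts by window: 2 2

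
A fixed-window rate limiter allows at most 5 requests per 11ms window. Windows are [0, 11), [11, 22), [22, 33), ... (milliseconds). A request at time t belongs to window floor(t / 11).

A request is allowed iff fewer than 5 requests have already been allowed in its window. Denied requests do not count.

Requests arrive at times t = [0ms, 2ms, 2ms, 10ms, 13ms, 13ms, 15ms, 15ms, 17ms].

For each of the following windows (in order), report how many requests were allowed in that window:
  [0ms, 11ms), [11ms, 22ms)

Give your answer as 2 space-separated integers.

Processing requests:
  req#1 t=0ms (window 0): ALLOW
  req#2 t=2ms (window 0): ALLOW
  req#3 t=2ms (window 0): ALLOW
  req#4 t=10ms (window 0): ALLOW
  req#5 t=13ms (window 1): ALLOW
  req#6 t=13ms (window 1): ALLOW
  req#7 t=15ms (window 1): ALLOW
  req#8 t=15ms (window 1): ALLOW
  req#9 t=17ms (window 1): ALLOW

Allowed counts by window: 4 5

Answer: 4 5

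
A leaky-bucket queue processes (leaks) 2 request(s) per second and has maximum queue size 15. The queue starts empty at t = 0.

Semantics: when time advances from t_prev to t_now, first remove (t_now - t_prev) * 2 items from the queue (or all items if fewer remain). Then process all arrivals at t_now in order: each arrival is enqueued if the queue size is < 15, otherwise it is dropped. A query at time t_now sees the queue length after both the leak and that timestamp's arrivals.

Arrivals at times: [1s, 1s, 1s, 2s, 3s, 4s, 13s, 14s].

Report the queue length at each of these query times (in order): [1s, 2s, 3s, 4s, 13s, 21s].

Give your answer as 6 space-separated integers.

Queue lengths at query times:
  query t=1s: backlog = 3
  query t=2s: backlog = 2
  query t=3s: backlog = 1
  query t=4s: backlog = 1
  query t=13s: backlog = 1
  query t=21s: backlog = 0

Answer: 3 2 1 1 1 0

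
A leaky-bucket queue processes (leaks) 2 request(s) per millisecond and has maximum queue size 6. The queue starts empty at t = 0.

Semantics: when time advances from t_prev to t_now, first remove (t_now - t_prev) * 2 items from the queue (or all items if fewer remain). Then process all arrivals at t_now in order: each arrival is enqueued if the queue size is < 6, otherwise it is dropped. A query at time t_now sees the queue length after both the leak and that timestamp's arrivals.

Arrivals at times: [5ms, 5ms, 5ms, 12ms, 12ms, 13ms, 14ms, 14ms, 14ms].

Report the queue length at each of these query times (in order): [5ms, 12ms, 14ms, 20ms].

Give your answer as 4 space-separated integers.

Answer: 3 2 3 0

Derivation:
Queue lengths at query times:
  query t=5ms: backlog = 3
  query t=12ms: backlog = 2
  query t=14ms: backlog = 3
  query t=20ms: backlog = 0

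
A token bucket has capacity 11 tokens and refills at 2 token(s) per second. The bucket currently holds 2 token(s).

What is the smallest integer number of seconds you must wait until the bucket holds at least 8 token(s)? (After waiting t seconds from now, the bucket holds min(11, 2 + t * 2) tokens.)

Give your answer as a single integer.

Need 2 + t * 2 >= 8, so t >= 6/2.
Smallest integer t = ceil(6/2) = 3.

Answer: 3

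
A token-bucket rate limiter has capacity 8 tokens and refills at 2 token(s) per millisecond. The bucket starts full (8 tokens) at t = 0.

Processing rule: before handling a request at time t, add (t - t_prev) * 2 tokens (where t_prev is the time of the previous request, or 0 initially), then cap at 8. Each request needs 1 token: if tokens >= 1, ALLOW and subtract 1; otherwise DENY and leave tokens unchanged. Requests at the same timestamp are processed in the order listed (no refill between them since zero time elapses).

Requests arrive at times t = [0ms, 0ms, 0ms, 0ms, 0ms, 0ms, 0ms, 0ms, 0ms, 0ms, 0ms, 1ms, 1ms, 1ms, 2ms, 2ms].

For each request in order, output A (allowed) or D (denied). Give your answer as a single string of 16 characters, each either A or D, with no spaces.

Answer: AAAAAAAADDDAADAA

Derivation:
Simulating step by step:
  req#1 t=0ms: ALLOW
  req#2 t=0ms: ALLOW
  req#3 t=0ms: ALLOW
  req#4 t=0ms: ALLOW
  req#5 t=0ms: ALLOW
  req#6 t=0ms: ALLOW
  req#7 t=0ms: ALLOW
  req#8 t=0ms: ALLOW
  req#9 t=0ms: DENY
  req#10 t=0ms: DENY
  req#11 t=0ms: DENY
  req#12 t=1ms: ALLOW
  req#13 t=1ms: ALLOW
  req#14 t=1ms: DENY
  req#15 t=2ms: ALLOW
  req#16 t=2ms: ALLOW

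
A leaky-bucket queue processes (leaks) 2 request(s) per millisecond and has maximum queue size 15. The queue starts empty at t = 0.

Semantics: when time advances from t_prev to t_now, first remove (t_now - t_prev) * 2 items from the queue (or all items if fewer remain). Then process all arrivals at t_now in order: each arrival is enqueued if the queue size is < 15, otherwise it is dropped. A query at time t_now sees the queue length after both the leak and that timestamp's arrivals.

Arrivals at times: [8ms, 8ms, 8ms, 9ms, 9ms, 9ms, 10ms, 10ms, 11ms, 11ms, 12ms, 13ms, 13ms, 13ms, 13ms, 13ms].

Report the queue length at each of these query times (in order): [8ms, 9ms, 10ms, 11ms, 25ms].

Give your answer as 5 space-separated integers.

Answer: 3 4 4 4 0

Derivation:
Queue lengths at query times:
  query t=8ms: backlog = 3
  query t=9ms: backlog = 4
  query t=10ms: backlog = 4
  query t=11ms: backlog = 4
  query t=25ms: backlog = 0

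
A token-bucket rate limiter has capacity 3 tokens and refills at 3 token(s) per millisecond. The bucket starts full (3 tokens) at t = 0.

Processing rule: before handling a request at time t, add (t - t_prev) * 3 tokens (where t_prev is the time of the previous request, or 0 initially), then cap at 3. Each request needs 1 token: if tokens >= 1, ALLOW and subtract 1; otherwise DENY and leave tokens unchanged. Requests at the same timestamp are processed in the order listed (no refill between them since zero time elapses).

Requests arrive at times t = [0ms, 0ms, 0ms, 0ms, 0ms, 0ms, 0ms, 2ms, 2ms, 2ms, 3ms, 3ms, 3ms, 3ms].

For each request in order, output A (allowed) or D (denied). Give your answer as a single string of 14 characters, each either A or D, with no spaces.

Simulating step by step:
  req#1 t=0ms: ALLOW
  req#2 t=0ms: ALLOW
  req#3 t=0ms: ALLOW
  req#4 t=0ms: DENY
  req#5 t=0ms: DENY
  req#6 t=0ms: DENY
  req#7 t=0ms: DENY
  req#8 t=2ms: ALLOW
  req#9 t=2ms: ALLOW
  req#10 t=2ms: ALLOW
  req#11 t=3ms: ALLOW
  req#12 t=3ms: ALLOW
  req#13 t=3ms: ALLOW
  req#14 t=3ms: DENY

Answer: AAADDDDAAAAAAD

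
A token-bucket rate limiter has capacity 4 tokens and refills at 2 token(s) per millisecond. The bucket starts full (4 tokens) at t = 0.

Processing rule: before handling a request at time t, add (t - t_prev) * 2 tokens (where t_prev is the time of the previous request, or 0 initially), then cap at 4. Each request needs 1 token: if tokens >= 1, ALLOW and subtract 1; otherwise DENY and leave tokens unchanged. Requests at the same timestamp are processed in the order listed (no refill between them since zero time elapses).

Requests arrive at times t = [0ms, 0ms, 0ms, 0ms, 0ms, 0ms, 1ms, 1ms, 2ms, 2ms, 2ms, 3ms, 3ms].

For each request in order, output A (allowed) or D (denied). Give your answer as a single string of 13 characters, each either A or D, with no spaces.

Answer: AAAADDAAAADAA

Derivation:
Simulating step by step:
  req#1 t=0ms: ALLOW
  req#2 t=0ms: ALLOW
  req#3 t=0ms: ALLOW
  req#4 t=0ms: ALLOW
  req#5 t=0ms: DENY
  req#6 t=0ms: DENY
  req#7 t=1ms: ALLOW
  req#8 t=1ms: ALLOW
  req#9 t=2ms: ALLOW
  req#10 t=2ms: ALLOW
  req#11 t=2ms: DENY
  req#12 t=3ms: ALLOW
  req#13 t=3ms: ALLOW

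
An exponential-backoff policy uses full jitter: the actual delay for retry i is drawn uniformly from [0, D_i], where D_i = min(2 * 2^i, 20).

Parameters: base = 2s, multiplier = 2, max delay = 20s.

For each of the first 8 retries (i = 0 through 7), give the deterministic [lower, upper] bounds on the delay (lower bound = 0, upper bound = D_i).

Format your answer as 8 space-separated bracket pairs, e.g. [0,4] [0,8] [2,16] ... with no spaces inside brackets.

Answer: [0,2] [0,4] [0,8] [0,16] [0,20] [0,20] [0,20] [0,20]

Derivation:
Computing bounds per retry:
  i=0: D_i=min(2*2^0,20)=2, bounds=[0,2]
  i=1: D_i=min(2*2^1,20)=4, bounds=[0,4]
  i=2: D_i=min(2*2^2,20)=8, bounds=[0,8]
  i=3: D_i=min(2*2^3,20)=16, bounds=[0,16]
  i=4: D_i=min(2*2^4,20)=20, bounds=[0,20]
  i=5: D_i=min(2*2^5,20)=20, bounds=[0,20]
  i=6: D_i=min(2*2^6,20)=20, bounds=[0,20]
  i=7: D_i=min(2*2^7,20)=20, bounds=[0,20]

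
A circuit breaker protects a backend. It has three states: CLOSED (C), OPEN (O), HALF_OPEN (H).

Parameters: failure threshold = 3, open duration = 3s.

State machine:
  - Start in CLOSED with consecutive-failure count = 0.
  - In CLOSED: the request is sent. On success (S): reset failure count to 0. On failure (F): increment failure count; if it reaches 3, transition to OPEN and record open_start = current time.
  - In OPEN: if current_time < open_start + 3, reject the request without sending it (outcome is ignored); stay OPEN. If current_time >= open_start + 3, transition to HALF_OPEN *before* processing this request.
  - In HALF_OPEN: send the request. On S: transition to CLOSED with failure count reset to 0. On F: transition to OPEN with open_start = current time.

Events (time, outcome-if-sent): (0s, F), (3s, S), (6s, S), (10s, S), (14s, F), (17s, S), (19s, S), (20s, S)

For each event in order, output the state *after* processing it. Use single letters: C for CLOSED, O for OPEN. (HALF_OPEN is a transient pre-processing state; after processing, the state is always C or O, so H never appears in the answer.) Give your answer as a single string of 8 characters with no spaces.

Answer: CCCCCCCC

Derivation:
State after each event:
  event#1 t=0s outcome=F: state=CLOSED
  event#2 t=3s outcome=S: state=CLOSED
  event#3 t=6s outcome=S: state=CLOSED
  event#4 t=10s outcome=S: state=CLOSED
  event#5 t=14s outcome=F: state=CLOSED
  event#6 t=17s outcome=S: state=CLOSED
  event#7 t=19s outcome=S: state=CLOSED
  event#8 t=20s outcome=S: state=CLOSED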